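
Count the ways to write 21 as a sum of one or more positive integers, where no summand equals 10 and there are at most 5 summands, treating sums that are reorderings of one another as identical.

194

Enumerating by decreasing first part gives 194 partitions in all.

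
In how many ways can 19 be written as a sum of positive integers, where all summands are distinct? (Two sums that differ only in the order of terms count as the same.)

A partial list (first 12 by largest part):
19
1,18
2,17
3,16
1,2,16
4,15
1,3,15
5,14
1,4,14
2,3,14
6,13
1,5,13
…and 42 more, for 54 total.

54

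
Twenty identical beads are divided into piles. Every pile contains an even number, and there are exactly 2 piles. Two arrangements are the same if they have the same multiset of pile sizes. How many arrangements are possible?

They are:
2 + 18
4 + 16
6 + 14
8 + 12
10 + 10
That's 5 in total.

5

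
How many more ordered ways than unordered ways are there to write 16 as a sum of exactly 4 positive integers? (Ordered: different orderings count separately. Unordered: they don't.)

421

Compositions: C(15,3) = 455.
Unordered (partitions into 4 parts): 34.
Difference: 455 − 34 = 421.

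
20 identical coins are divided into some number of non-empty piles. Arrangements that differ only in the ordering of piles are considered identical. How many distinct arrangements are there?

Direct enumeration gives 627 partitions.

627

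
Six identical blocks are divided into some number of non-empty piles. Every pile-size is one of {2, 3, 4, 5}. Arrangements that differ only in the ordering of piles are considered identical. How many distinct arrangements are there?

3

The partitions of 6 that satisfy the conditions:
4,2
3,3
2,2,2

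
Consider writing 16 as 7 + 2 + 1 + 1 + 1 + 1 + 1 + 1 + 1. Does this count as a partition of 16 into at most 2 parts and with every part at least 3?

The parts sum to 16, and the condition 'there are at most 2 summands' is violated.

No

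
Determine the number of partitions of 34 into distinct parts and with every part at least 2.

273

Systematic enumeration (by largest part, then next-largest, …) yields 273.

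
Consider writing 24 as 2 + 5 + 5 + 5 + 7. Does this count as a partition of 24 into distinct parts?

No

The parts sum to 24, and the condition 'all summands are distinct' is violated.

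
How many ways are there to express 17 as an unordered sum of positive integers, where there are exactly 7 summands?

38

A partial list (first 12 by largest part):
11+1+1+1+1+1+1
10+2+1+1+1+1+1
9+3+1+1+1+1+1
9+2+2+1+1+1+1
8+4+1+1+1+1+1
8+3+2+1+1+1+1
8+2+2+2+1+1+1
7+5+1+1+1+1+1
7+4+2+1+1+1+1
7+3+3+1+1+1+1
7+3+2+2+1+1+1
7+2+2+2+2+1+1
…and 26 more, for 38 total.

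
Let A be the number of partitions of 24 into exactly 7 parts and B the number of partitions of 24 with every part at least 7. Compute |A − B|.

191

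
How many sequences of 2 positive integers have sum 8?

Place 1 bars in the 7 internal gaps of a row of 8 dots: C(7,1) = 7.

7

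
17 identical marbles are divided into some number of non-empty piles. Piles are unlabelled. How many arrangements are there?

Counting exhaustively, 297 partitions satisfy the conditions.

297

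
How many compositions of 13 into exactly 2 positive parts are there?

Place 1 bars in the 12 internal gaps of a row of 13 dots: C(12,1) = 12.

12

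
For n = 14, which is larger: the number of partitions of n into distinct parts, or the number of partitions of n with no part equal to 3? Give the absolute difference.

57

Partitions of 14 into distinct parts: 22.
Partitions of 14 with no part equal to 3: 79.
|22 − 79| = 57.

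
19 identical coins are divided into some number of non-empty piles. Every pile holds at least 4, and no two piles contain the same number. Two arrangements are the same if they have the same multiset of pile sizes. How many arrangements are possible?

Listing the qualifying partitions of 19:
19
15, 4
14, 5
13, 6
12, 7
11, 8
10, 9
10, 5, 4
9, 6, 4
8, 7, 4
8, 6, 5
Counting gives 11.

11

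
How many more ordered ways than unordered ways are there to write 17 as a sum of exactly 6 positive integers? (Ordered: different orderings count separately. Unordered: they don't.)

4324

Compositions: C(16,5) = 4368.
Unordered (partitions into 6 parts): 44.
Difference: 4368 − 44 = 4324.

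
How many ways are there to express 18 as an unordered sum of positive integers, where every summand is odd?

46

A partial list (first 12 by largest part):
17 + 1
15 + 3
15 + 1 + 1 + 1
13 + 5
13 + 3 + 1 + 1
13 + 1 + 1 + 1 + 1 + 1
11 + 7
11 + 5 + 1 + 1
11 + 3 + 3 + 1
11 + 3 + 1 + 1 + 1 + 1
11 + 1 + 1 + 1 + 1 + 1 + 1 + 1
9 + 9
…and 34 more, for 46 total.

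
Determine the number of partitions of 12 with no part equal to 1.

The partitions of 12 that satisfy the conditions:
12
2+10
3+9
4+8
2+2+8
5+7
2+3+7
6+6
2+4+6
3+3+6
2+2+2+6
2+5+5
3+4+5
2+2+3+5
4+4+4
2+2+4+4
2+3+3+4
2+2+2+2+4
3+3+3+3
2+2+2+3+3
2+2+2+2+2+2

21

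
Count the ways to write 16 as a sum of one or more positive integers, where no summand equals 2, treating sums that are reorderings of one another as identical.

There are 96 such partitions.

96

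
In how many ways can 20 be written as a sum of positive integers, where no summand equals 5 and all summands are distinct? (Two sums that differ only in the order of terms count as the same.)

45

A partial list (first 12 by largest part):
20
19+1
18+2
17+3
17+2+1
16+4
16+3+1
15+4+1
15+3+2
14+6
14+4+2
14+3+2+1
…and 33 more, for 45 total.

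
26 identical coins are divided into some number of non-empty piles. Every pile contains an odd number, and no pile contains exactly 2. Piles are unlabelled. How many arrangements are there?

Counting exhaustively, 165 partitions satisfy the conditions.

165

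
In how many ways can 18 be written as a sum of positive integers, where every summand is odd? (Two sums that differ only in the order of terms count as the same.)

46

There are too many to list fully; the first 12 (by largest part) are:
17, 1
15, 3
15, 1, 1, 1
13, 5
13, 3, 1, 1
13, 1, 1, 1, 1, 1
11, 7
11, 5, 1, 1
11, 3, 3, 1
11, 3, 1, 1, 1, 1
11, 1, 1, 1, 1, 1, 1, 1
9, 9
…and 34 more, for 46 total.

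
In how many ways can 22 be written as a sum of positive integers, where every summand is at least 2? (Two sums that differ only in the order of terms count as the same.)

Direct enumeration gives 210 partitions.

210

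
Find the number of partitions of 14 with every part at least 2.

There are too many to list fully; the first 12 (by largest part) are:
14
12+2
11+3
10+4
10+2+2
9+5
9+3+2
8+6
8+4+2
8+3+3
8+2+2+2
7+7
…and 22 more, for 34 total.

34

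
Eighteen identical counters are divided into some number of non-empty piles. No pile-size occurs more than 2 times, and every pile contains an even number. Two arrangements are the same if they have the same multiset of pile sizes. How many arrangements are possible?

16

Enumerating:
18
2 + 16
4 + 14
2 + 2 + 14
6 + 12
2 + 4 + 12
8 + 10
2 + 6 + 10
4 + 4 + 10
2 + 2 + 4 + 10
2 + 8 + 8
4 + 6 + 8
2 + 2 + 6 + 8
2 + 4 + 4 + 8
2 + 4 + 6 + 6
2 + 2 + 4 + 4 + 6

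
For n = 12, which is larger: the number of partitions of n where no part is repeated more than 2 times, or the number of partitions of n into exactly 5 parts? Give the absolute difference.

Partitions of 12 where no part is repeated more than 2 times: 36.
Partitions of 12 into exactly 5 parts: 13.
|36 − 13| = 23.

23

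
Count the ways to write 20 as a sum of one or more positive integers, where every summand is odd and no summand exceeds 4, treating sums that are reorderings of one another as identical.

7

They are:
3 + 3 + 3 + 3 + 3 + 3 + 1 + 1
3 + 3 + 3 + 3 + 3 + 1 + 1 + 1 + 1 + 1
3 + 3 + 3 + 3 + 1 + 1 + 1 + 1 + 1 + 1 + 1 + 1
3 + 3 + 3 + 1 + 1 + 1 + 1 + 1 + 1 + 1 + 1 + 1 + 1 + 1
3 + 3 + 1 + 1 + 1 + 1 + 1 + 1 + 1 + 1 + 1 + 1 + 1 + 1 + 1 + 1
3 + 1 + 1 + 1 + 1 + 1 + 1 + 1 + 1 + 1 + 1 + 1 + 1 + 1 + 1 + 1 + 1 + 1
1 + 1 + 1 + 1 + 1 + 1 + 1 + 1 + 1 + 1 + 1 + 1 + 1 + 1 + 1 + 1 + 1 + 1 + 1 + 1
That's 7 in total.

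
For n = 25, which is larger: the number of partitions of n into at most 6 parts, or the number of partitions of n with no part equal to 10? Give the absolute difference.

1170

Partitions of 25 into at most 6 parts: 612.
Partitions of 25 with no part equal to 10: 1782.
|612 − 1782| = 1170.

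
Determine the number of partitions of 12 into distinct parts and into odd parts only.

3

Listing the qualifying partitions of 12:
11+1
9+3
7+5
Counting gives 3.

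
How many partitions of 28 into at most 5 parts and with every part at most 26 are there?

Systematic enumeration (by largest part, then next-largest, …) yields 538.

538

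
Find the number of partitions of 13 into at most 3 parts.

Listing the qualifying partitions of 13:
13
12+1
11+2
11+1+1
10+3
10+2+1
9+4
9+3+1
9+2+2
8+5
8+4+1
8+3+2
7+6
7+5+1
7+4+2
7+3+3
6+6+1
6+5+2
6+4+3
5+5+3
5+4+4
Counting gives 21.

21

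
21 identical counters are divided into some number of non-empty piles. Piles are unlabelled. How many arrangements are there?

792

Enumerating by decreasing first part gives 792 partitions in all.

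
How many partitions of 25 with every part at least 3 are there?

130

A full systematic count gives 130.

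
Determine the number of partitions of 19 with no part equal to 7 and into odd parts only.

39

A partial list (first 12 by largest part):
19
1, 1, 17
1, 3, 15
1, 1, 1, 1, 15
1, 5, 13
3, 3, 13
1, 1, 1, 3, 13
1, 1, 1, 1, 1, 1, 13
3, 5, 11
1, 1, 1, 5, 11
1, 1, 3, 3, 11
1, 1, 1, 1, 1, 3, 11
…and 27 more, for 39 total.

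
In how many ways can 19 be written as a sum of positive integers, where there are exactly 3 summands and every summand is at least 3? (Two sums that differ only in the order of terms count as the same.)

14

Enumerating:
3,3,13
3,4,12
3,5,11
4,4,11
3,6,10
4,5,10
3,7,9
4,6,9
5,5,9
3,8,8
4,7,8
5,6,8
5,7,7
6,6,7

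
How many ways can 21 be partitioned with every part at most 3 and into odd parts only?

8

Enumerating:
3+3+3+3+3+3+3
1+1+1+3+3+3+3+3+3
1+1+1+1+1+1+3+3+3+3+3
1+1+1+1+1+1+1+1+1+3+3+3+3
1+1+1+1+1+1+1+1+1+1+1+1+3+3+3
1+1+1+1+1+1+1+1+1+1+1+1+1+1+1+3+3
1+1+1+1+1+1+1+1+1+1+1+1+1+1+1+1+1+1+3
1+1+1+1+1+1+1+1+1+1+1+1+1+1+1+1+1+1+1+1+1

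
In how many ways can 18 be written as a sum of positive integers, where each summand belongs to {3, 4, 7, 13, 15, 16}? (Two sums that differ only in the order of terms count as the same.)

The partitions of 18 that satisfy the conditions:
15, 3
7, 7, 4
7, 4, 4, 3
4, 4, 4, 3, 3
3, 3, 3, 3, 3, 3

5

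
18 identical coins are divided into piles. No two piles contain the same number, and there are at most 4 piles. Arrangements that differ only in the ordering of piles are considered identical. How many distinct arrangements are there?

43

There are too many to list fully; the first 12 (by largest part) are:
18
17, 1
16, 2
15, 3
15, 2, 1
14, 4
14, 3, 1
13, 5
13, 4, 1
13, 3, 2
12, 6
12, 5, 1
…and 31 more, for 43 total.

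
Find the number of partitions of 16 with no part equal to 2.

96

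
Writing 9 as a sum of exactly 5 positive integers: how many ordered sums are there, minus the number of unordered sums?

Ordered (compositions into 5 parts): C(8,4) = 70.
Partitions of 9 into exactly 5 parts: 5.
Difference: 70 − 5 = 65.

65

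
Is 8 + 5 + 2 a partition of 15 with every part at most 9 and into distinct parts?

Yes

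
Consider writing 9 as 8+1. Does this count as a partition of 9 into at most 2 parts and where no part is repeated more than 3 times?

Yes

The parts sum to 9, and the condition 'there are at most 2 summands' holds; the condition 'no summand is used more than 3 times' holds.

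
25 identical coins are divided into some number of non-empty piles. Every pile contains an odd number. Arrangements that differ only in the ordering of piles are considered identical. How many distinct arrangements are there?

Systematic enumeration (by largest part, then next-largest, …) yields 142.

142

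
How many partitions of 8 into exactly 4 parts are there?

5

Listing the qualifying partitions of 8:
5, 1, 1, 1
4, 2, 1, 1
3, 3, 1, 1
3, 2, 2, 1
2, 2, 2, 2
Counting gives 5.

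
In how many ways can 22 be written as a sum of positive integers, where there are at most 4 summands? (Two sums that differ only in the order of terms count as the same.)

Systematic enumeration (by largest part, then next-largest, …) yields 136.

136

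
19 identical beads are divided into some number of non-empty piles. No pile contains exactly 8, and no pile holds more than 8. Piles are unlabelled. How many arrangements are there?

Direct enumeration gives 300 partitions.

300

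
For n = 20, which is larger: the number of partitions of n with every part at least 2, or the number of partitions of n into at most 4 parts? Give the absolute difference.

29

Partitions of 20 with every part at least 2: 137.
Partitions of 20 into at most 4 parts: 108.
|137 − 108| = 29.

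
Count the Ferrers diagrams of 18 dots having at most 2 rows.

10

The partitions of 18 that satisfy the conditions:
18
17,1
16,2
15,3
14,4
13,5
12,6
11,7
10,8
9,9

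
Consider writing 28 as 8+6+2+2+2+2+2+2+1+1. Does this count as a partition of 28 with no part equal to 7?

Yes

The parts sum to 28, and the condition 'no summand equals 7' holds.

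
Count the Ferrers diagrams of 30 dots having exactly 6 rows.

Systematic enumeration (by largest part, then next-largest, …) yields 532.

532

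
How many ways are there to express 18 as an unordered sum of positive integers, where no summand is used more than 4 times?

Direct enumeration gives 262 partitions.

262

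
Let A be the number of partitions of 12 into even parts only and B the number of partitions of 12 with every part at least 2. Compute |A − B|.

Partitions of 12 into even parts only: 11.
Partitions of 12 with every part at least 2: 21.
|11 − 21| = 10.

10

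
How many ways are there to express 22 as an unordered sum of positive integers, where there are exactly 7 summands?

There are 131 such partitions.

131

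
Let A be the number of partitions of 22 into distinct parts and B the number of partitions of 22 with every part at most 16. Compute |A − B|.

894

Partitions of 22 into distinct parts: 89.
Partitions of 22 with every part at most 16: 983.
|89 − 983| = 894.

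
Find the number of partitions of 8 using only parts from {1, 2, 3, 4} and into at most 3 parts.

4

The partitions of 8 that satisfy the conditions:
4,4
4,3,1
4,2,2
3,3,2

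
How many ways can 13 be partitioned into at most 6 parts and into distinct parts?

18

They are:
13
12, 1
11, 2
10, 3
10, 2, 1
9, 4
9, 3, 1
8, 5
8, 4, 1
8, 3, 2
7, 6
7, 5, 1
7, 4, 2
7, 3, 2, 1
6, 5, 2
6, 4, 3
6, 4, 2, 1
5, 4, 3, 1
Counting gives 18.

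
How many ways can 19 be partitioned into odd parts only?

54

A partial list (first 12 by largest part):
19
17, 1, 1
15, 3, 1
15, 1, 1, 1, 1
13, 5, 1
13, 3, 3
13, 3, 1, 1, 1
13, 1, 1, 1, 1, 1, 1
11, 7, 1
11, 5, 3
11, 5, 1, 1, 1
11, 3, 3, 1, 1
…and 42 more, for 54 total.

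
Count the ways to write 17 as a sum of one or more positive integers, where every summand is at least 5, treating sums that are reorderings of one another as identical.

7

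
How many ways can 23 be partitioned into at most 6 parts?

Direct enumeration gives 454 partitions.

454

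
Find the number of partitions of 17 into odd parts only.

38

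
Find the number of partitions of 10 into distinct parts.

They are:
10
9 + 1
8 + 2
7 + 3
7 + 2 + 1
6 + 4
6 + 3 + 1
5 + 4 + 1
5 + 3 + 2
4 + 3 + 2 + 1

10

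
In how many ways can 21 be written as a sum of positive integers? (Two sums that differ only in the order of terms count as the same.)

792

Direct enumeration gives 792 partitions.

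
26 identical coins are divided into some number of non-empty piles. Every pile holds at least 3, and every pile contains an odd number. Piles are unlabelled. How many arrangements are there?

They are:
23,3
21,5
19,7
17,9
17,3,3,3
15,11
15,5,3,3
13,13
13,7,3,3
13,5,5,3
11,9,3,3
11,7,5,3
11,5,5,5
11,3,3,3,3,3
9,9,5,3
9,7,7,3
9,7,5,5
9,5,3,3,3,3
7,7,7,5
7,7,3,3,3,3
7,5,5,3,3,3
5,5,5,5,3,3
5,3,3,3,3,3,3,3
Counting gives 23.

23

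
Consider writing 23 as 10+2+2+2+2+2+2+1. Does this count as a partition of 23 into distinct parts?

The parts sum to 23, and the condition 'all summands are distinct' is violated.

No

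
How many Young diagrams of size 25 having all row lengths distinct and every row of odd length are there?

12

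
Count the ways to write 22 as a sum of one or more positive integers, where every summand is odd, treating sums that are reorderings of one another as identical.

89

Direct enumeration gives 89 partitions.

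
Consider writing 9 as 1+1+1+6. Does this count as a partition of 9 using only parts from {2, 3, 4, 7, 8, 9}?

No

The parts sum to 9, and the condition 'each summand belongs to {2, 3, 4, 7, 8, 9}' is violated.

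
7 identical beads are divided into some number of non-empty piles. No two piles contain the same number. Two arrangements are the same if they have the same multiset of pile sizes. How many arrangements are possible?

The partitions of 7 that satisfy the conditions:
7
6 + 1
5 + 2
4 + 3
4 + 2 + 1
That's 5 in total.

5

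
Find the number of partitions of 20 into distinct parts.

There are too many to list fully; the first 12 (by largest part) are:
20
19 + 1
18 + 2
17 + 3
17 + 2 + 1
16 + 4
16 + 3 + 1
15 + 5
15 + 4 + 1
15 + 3 + 2
14 + 6
14 + 5 + 1
…and 52 more, for 64 total.

64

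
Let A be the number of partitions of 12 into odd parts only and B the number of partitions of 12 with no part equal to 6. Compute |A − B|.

Partitions of 12 into odd parts only: 15.
Partitions of 12 with no part equal to 6: 66.
|15 − 66| = 51.

51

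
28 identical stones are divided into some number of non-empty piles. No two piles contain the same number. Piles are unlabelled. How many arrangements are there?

222

Counting exhaustively, 222 partitions satisfy the conditions.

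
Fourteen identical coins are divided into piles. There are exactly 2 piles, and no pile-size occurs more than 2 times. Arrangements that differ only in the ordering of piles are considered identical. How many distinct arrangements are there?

The partitions of 14 that satisfy the conditions:
13,1
12,2
11,3
10,4
9,5
8,6
7,7

7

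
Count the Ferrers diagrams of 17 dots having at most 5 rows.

Counting exhaustively, 119 partitions satisfy the conditions.

119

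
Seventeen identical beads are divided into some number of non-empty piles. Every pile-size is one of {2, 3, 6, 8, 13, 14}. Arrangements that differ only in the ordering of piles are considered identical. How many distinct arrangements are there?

11

Enumerating:
14, 3
13, 2, 2
8, 6, 3
8, 3, 3, 3
8, 3, 2, 2, 2
6, 6, 3, 2
6, 3, 3, 3, 2
6, 3, 2, 2, 2, 2
3, 3, 3, 3, 3, 2
3, 3, 3, 2, 2, 2, 2
3, 2, 2, 2, 2, 2, 2, 2
Counting gives 11.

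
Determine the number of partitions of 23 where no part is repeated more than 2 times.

Direct enumeration gives 355 partitions.

355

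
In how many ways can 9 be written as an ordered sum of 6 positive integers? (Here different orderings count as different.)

A composition of 9 into 6 positive parts is chosen by placing 5 dividers among the 8 gaps between 9 units: C(8,5) = 56.

56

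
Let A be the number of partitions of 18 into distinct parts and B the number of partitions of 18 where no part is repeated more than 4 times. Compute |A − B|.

Partitions of 18 into distinct parts: 46.
Partitions of 18 where no part is repeated more than 4 times: 262.
|46 − 262| = 216.

216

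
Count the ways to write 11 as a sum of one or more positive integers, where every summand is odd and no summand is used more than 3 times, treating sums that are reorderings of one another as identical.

Listing the qualifying partitions of 11:
11
1+1+9
1+3+7
1+5+5
3+3+5
1+1+1+3+5
1+1+3+3+3

7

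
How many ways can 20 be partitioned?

Enumerating by decreasing first part gives 627 partitions in all.

627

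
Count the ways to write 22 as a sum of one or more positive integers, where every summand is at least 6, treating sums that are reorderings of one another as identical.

11

They are:
22
16, 6
15, 7
14, 8
13, 9
12, 10
11, 11
10, 6, 6
9, 7, 6
8, 8, 6
8, 7, 7
Counting gives 11.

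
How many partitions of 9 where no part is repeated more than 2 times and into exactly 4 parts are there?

They are:
1+1+2+5
1+1+3+4
1+2+2+4
1+2+3+3
Counting gives 4.

4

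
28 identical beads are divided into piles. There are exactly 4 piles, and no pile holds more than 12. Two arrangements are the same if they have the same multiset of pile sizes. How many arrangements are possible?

67

There are too many to list fully; the first 12 (by largest part) are:
12 + 12 + 3 + 1
12 + 12 + 2 + 2
12 + 11 + 4 + 1
12 + 11 + 3 + 2
12 + 10 + 5 + 1
12 + 10 + 4 + 2
12 + 10 + 3 + 3
12 + 9 + 6 + 1
12 + 9 + 5 + 2
12 + 9 + 4 + 3
12 + 8 + 7 + 1
12 + 8 + 6 + 2
…and 55 more, for 67 total.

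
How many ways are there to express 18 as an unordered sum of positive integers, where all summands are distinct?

There are too many to list fully; the first 12 (by largest part) are:
18
17,1
16,2
15,3
15,2,1
14,4
14,3,1
13,5
13,4,1
13,3,2
12,6
12,5,1
…and 34 more, for 46 total.

46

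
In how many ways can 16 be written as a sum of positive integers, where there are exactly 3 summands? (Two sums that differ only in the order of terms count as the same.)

Enumerating:
14 + 1 + 1
13 + 2 + 1
12 + 3 + 1
12 + 2 + 2
11 + 4 + 1
11 + 3 + 2
10 + 5 + 1
10 + 4 + 2
10 + 3 + 3
9 + 6 + 1
9 + 5 + 2
9 + 4 + 3
8 + 7 + 1
8 + 6 + 2
8 + 5 + 3
8 + 4 + 4
7 + 7 + 2
7 + 6 + 3
7 + 5 + 4
6 + 6 + 4
6 + 5 + 5
Counting gives 21.

21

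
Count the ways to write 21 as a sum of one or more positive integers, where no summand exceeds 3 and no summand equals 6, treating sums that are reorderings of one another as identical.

48

There are too many to list fully; the first 12 (by largest part) are:
3, 3, 3, 3, 3, 3, 3
1, 2, 3, 3, 3, 3, 3, 3
1, 1, 1, 3, 3, 3, 3, 3, 3
2, 2, 2, 3, 3, 3, 3, 3
1, 1, 2, 2, 3, 3, 3, 3, 3
1, 1, 1, 1, 2, 3, 3, 3, 3, 3
1, 1, 1, 1, 1, 1, 3, 3, 3, 3, 3
1, 2, 2, 2, 2, 3, 3, 3, 3
1, 1, 1, 2, 2, 2, 3, 3, 3, 3
1, 1, 1, 1, 1, 2, 2, 3, 3, 3, 3
1, 1, 1, 1, 1, 1, 1, 2, 3, 3, 3, 3
1, 1, 1, 1, 1, 1, 1, 1, 1, 3, 3, 3, 3
…and 36 more, for 48 total.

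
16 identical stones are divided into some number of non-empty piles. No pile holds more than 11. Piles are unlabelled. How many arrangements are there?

219

A full systematic count gives 219.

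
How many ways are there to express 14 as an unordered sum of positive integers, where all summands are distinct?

Listing the qualifying partitions of 14:
14
1 + 13
2 + 12
3 + 11
1 + 2 + 11
4 + 10
1 + 3 + 10
5 + 9
1 + 4 + 9
2 + 3 + 9
6 + 8
1 + 5 + 8
2 + 4 + 8
1 + 2 + 3 + 8
1 + 6 + 7
2 + 5 + 7
3 + 4 + 7
1 + 2 + 4 + 7
3 + 5 + 6
1 + 2 + 5 + 6
1 + 3 + 4 + 6
2 + 3 + 4 + 5
That's 22 in total.

22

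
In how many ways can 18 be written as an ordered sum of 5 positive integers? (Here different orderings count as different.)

2380

A composition of 18 into 5 positive parts is chosen by placing 4 dividers among the 17 gaps between 18 units: C(17,4) = 2380.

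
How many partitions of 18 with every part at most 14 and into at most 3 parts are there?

31

There are too many to list fully; the first 12 (by largest part) are:
14 + 4
14 + 3 + 1
14 + 2 + 2
13 + 5
13 + 4 + 1
13 + 3 + 2
12 + 6
12 + 5 + 1
12 + 4 + 2
12 + 3 + 3
11 + 7
11 + 6 + 1
…and 19 more, for 31 total.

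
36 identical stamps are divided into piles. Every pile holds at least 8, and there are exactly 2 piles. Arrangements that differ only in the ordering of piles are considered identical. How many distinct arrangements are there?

11

Enumerating:
28, 8
27, 9
26, 10
25, 11
24, 12
23, 13
22, 14
21, 15
20, 16
19, 17
18, 18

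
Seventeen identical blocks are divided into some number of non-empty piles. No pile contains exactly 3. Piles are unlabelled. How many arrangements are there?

Systematic enumeration (by largest part, then next-largest, …) yields 162.

162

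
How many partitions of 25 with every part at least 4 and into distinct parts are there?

27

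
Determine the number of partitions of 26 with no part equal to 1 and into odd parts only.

23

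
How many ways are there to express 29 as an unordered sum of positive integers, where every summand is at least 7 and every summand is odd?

5

Enumerating:
29
7+7+15
7+9+13
7+11+11
9+9+11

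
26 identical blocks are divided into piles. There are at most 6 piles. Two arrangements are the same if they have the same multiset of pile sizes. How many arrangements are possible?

709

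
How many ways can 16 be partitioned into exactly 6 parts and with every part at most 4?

8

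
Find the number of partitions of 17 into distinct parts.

38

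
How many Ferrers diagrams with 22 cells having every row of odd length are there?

89

Counting exhaustively, 89 partitions satisfy the conditions.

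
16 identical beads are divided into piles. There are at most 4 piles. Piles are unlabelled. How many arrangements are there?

64

There are too many to list fully; the first 12 (by largest part) are:
16
15+1
14+2
14+1+1
13+3
13+2+1
13+1+1+1
12+4
12+3+1
12+2+2
12+2+1+1
11+5
…and 52 more, for 64 total.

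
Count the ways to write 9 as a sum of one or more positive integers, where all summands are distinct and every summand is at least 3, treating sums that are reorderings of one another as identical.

3

Enumerating:
9
3+6
4+5
That's 3 in total.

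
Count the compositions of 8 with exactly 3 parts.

Equivalently, choose which 2 of the 7 gaps become plus signs: C(7,2) = 21.

21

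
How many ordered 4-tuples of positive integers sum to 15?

Equivalently, choose which 3 of the 14 gaps become plus signs: C(14,3) = 364.

364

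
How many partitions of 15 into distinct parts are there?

There are too many to list fully; the first 12 (by largest part) are:
15
14, 1
13, 2
12, 3
12, 2, 1
11, 4
11, 3, 1
10, 5
10, 4, 1
10, 3, 2
9, 6
9, 5, 1
…and 15 more, for 27 total.

27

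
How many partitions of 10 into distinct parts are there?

10

Listing the qualifying partitions of 10:
10
1,9
2,8
3,7
1,2,7
4,6
1,3,6
1,4,5
2,3,5
1,2,3,4
That's 10 in total.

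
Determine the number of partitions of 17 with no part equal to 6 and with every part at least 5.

Enumerating:
17
12+5
10+7
9+8
7+5+5

5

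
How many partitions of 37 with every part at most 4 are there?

511

Systematic enumeration (by largest part, then next-largest, …) yields 511.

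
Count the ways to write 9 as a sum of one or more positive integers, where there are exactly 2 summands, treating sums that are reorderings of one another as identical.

4

Listing the qualifying partitions of 9:
8, 1
7, 2
6, 3
5, 4
That's 4 in total.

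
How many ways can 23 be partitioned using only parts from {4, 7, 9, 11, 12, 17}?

5

They are:
12 + 11
12 + 7 + 4
11 + 4 + 4 + 4
9 + 7 + 7
7 + 4 + 4 + 4 + 4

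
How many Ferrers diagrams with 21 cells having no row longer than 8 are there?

525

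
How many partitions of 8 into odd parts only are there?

6

The partitions of 8 that satisfy the conditions:
7, 1
5, 3
5, 1, 1, 1
3, 3, 1, 1
3, 1, 1, 1, 1, 1
1, 1, 1, 1, 1, 1, 1, 1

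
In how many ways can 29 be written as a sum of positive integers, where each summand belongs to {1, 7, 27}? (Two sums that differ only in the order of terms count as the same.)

6

Enumerating:
27,1,1
7,7,7,7,1
7,7,7,1,1,1,1,1,1,1,1
7,7,1,1,1,1,1,1,1,1,1,1,1,1,1,1,1
7,1,1,1,1,1,1,1,1,1,1,1,1,1,1,1,1,1,1,1,1,1,1
1,1,1,1,1,1,1,1,1,1,1,1,1,1,1,1,1,1,1,1,1,1,1,1,1,1,1,1,1
Counting gives 6.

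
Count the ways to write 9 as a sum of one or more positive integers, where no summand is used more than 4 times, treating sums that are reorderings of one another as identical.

Listing the qualifying partitions of 9:
9
1,8
2,7
1,1,7
3,6
1,2,6
1,1,1,6
4,5
1,3,5
2,2,5
1,1,2,5
1,1,1,1,5
1,4,4
2,3,4
1,1,3,4
1,2,2,4
1,1,1,2,4
3,3,3
1,2,3,3
1,1,1,3,3
2,2,2,3
1,1,2,2,3
1,1,1,1,2,3
1,2,2,2,2
1,1,1,2,2,2
That's 25 in total.

25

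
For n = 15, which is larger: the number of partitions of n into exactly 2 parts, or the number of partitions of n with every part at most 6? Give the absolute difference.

Partitions of 15 into exactly 2 parts: 7.
Partitions of 15 with every part at most 6: 110.
|7 − 110| = 103.

103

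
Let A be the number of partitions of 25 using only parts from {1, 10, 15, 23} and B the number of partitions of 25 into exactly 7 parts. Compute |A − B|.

Partitions of 25 using only parts from {1, 10, 15, 23}: 6.
Partitions of 25 into exactly 7 parts: 248.
|6 − 248| = 242.

242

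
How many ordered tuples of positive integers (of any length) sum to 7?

There are 6 gaps and each independently is a cut or not, giving 2^6 = 64.

64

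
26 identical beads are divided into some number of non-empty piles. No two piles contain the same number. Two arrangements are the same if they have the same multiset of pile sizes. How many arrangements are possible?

165

There are 165 such partitions.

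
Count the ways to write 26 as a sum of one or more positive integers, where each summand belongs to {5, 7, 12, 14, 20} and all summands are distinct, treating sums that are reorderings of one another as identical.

2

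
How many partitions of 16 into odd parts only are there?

There are too many to list fully; the first 12 (by largest part) are:
15 + 1
13 + 3
13 + 1 + 1 + 1
11 + 5
11 + 3 + 1 + 1
11 + 1 + 1 + 1 + 1 + 1
9 + 7
9 + 5 + 1 + 1
9 + 3 + 3 + 1
9 + 3 + 1 + 1 + 1 + 1
9 + 1 + 1 + 1 + 1 + 1 + 1 + 1
7 + 7 + 1 + 1
…and 20 more, for 32 total.

32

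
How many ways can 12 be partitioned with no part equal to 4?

55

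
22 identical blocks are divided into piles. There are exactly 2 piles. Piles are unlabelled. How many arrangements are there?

They are:
21+1
20+2
19+3
18+4
17+5
16+6
15+7
14+8
13+9
12+10
11+11

11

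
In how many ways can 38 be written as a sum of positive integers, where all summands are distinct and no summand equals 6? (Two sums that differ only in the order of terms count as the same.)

Counting exhaustively, 592 partitions satisfy the conditions.

592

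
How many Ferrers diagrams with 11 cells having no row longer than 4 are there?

There are too many to list fully; the first 12 (by largest part) are:
4, 4, 3
4, 4, 2, 1
4, 4, 1, 1, 1
4, 3, 3, 1
4, 3, 2, 2
4, 3, 2, 1, 1
4, 3, 1, 1, 1, 1
4, 2, 2, 2, 1
4, 2, 2, 1, 1, 1
4, 2, 1, 1, 1, 1, 1
4, 1, 1, 1, 1, 1, 1, 1
3, 3, 3, 2
…and 15 more, for 27 total.

27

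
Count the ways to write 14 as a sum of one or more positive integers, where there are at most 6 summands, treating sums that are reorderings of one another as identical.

90

Direct enumeration gives 90 partitions.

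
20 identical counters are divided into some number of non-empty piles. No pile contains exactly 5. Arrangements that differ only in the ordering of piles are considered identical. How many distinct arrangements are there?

Counting exhaustively, 451 partitions satisfy the conditions.

451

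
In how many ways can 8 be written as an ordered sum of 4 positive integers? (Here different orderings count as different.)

Place 3 bars in the 7 internal gaps of a row of 8 dots: C(7,3) = 35.

35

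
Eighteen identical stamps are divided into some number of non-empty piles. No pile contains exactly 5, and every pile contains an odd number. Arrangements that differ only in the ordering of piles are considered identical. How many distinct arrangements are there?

There are too many to list fully; the first 12 (by largest part) are:
17,1
15,3
15,1,1,1
13,3,1,1
13,1,1,1,1,1
11,7
11,3,3,1
11,3,1,1,1,1
11,1,1,1,1,1,1,1
9,9
9,7,1,1
9,3,3,3
…and 16 more, for 28 total.

28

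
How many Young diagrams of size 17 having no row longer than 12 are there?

There are 285 such partitions.

285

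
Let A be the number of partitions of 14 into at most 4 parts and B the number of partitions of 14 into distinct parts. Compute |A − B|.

Partitions of 14 into at most 4 parts: 47.
Partitions of 14 into distinct parts: 22.
|47 − 22| = 25.

25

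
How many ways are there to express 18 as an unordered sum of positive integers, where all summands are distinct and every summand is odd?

Enumerating:
1, 17
3, 15
5, 13
7, 11
1, 3, 5, 9
Counting gives 5.

5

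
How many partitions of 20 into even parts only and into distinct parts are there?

10

Enumerating:
20
18+2
16+4
14+6
14+4+2
12+8
12+6+2
10+8+2
10+6+4
8+6+4+2
That's 10 in total.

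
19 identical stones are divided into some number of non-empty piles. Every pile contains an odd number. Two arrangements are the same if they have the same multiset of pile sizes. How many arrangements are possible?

There are too many to list fully; the first 12 (by largest part) are:
19
17,1,1
15,3,1
15,1,1,1,1
13,5,1
13,3,3
13,3,1,1,1
13,1,1,1,1,1,1
11,7,1
11,5,3
11,5,1,1,1
11,3,3,1,1
…and 42 more, for 54 total.

54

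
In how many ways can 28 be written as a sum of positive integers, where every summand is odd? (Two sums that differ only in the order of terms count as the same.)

Systematic enumeration (by largest part, then next-largest, …) yields 222.

222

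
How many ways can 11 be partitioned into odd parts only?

12

Enumerating:
11
9,1,1
7,3,1
7,1,1,1,1
5,5,1
5,3,3
5,3,1,1,1
5,1,1,1,1,1,1
3,3,3,1,1
3,3,1,1,1,1,1
3,1,1,1,1,1,1,1,1
1,1,1,1,1,1,1,1,1,1,1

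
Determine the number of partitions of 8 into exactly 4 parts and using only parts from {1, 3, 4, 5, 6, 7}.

2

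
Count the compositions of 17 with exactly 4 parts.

560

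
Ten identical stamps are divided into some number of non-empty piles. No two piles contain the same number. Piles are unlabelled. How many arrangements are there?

10

They are:
10
9, 1
8, 2
7, 3
7, 2, 1
6, 4
6, 3, 1
5, 4, 1
5, 3, 2
4, 3, 2, 1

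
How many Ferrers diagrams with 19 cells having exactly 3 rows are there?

There are too many to list fully; the first 12 (by largest part) are:
17, 1, 1
16, 2, 1
15, 3, 1
15, 2, 2
14, 4, 1
14, 3, 2
13, 5, 1
13, 4, 2
13, 3, 3
12, 6, 1
12, 5, 2
12, 4, 3
…and 18 more, for 30 total.

30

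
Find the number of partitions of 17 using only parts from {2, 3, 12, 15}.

The partitions of 17 that satisfy the conditions:
2 + 15
2 + 3 + 12
2 + 3 + 3 + 3 + 3 + 3
2 + 2 + 2 + 2 + 3 + 3 + 3
2 + 2 + 2 + 2 + 2 + 2 + 2 + 3
That's 5 in total.

5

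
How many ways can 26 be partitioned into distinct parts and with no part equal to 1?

A full systematic count gives 89.

89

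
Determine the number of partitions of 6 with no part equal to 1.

4

Listing the qualifying partitions of 6:
6
4+2
3+3
2+2+2
That's 4 in total.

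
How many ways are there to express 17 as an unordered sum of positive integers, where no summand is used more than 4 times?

205

Direct enumeration gives 205 partitions.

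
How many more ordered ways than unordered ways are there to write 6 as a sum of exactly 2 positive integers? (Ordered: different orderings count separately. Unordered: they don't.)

Compositions: C(5,1) = 5.
Unordered (partitions into 2 parts): 3.
Difference: 5 − 3 = 2.

2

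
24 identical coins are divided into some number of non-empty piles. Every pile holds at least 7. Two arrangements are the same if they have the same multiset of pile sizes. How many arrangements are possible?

10

Listing the qualifying partitions of 24:
24
17+7
16+8
15+9
14+10
13+11
12+12
10+7+7
9+8+7
8+8+8
That's 10 in total.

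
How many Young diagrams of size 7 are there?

15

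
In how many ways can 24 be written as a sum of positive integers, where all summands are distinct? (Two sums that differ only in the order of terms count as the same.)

A full systematic count gives 122.

122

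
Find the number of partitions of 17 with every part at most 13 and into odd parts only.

36

There are too many to list fully; the first 12 (by largest part) are:
13, 3, 1
13, 1, 1, 1, 1
11, 5, 1
11, 3, 3
11, 3, 1, 1, 1
11, 1, 1, 1, 1, 1, 1
9, 7, 1
9, 5, 3
9, 5, 1, 1, 1
9, 3, 3, 1, 1
9, 3, 1, 1, 1, 1, 1
9, 1, 1, 1, 1, 1, 1, 1, 1
…and 24 more, for 36 total.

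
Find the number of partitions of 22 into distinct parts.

Direct enumeration gives 89 partitions.

89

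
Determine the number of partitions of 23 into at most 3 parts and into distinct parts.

There are too many to list fully; the first 12 (by largest part) are:
23
22+1
21+2
20+3
20+2+1
19+4
19+3+1
18+5
18+4+1
18+3+2
17+6
17+5+1
…and 33 more, for 45 total.

45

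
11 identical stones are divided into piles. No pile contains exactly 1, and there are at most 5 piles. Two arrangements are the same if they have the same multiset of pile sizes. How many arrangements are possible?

The partitions of 11 that satisfy the conditions:
11
2,9
3,8
4,7
2,2,7
5,6
2,3,6
2,4,5
3,3,5
2,2,2,5
3,4,4
2,2,3,4
2,3,3,3
2,2,2,2,3
Counting gives 14.

14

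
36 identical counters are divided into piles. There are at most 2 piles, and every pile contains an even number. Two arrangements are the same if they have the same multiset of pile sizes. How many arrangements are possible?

10

The partitions of 36 that satisfy the conditions:
36
34 + 2
32 + 4
30 + 6
28 + 8
26 + 10
24 + 12
22 + 14
20 + 16
18 + 18
That's 10 in total.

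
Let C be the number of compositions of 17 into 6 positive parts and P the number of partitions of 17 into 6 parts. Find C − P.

Compositions: C(16,5) = 4368.
Unordered (partitions into 6 parts): 44.
Difference: 4368 − 44 = 4324.

4324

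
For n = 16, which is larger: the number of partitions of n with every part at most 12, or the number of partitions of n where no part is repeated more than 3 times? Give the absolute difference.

92

Partitions of 16 with every part at most 12: 224.
Partitions of 16 where no part is repeated more than 3 times: 132.
|224 − 132| = 92.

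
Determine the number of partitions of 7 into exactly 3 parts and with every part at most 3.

Listing the qualifying partitions of 7:
3, 3, 1
3, 2, 2

2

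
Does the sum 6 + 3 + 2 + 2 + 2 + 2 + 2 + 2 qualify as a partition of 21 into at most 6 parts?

No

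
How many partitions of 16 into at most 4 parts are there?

A partial list (first 12 by largest part):
16
1, 15
2, 14
1, 1, 14
3, 13
1, 2, 13
1, 1, 1, 13
4, 12
1, 3, 12
2, 2, 12
1, 1, 2, 12
5, 11
…and 52 more, for 64 total.

64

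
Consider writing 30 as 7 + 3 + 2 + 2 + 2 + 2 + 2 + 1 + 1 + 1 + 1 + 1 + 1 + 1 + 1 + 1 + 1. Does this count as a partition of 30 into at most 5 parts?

No

The parts sum to 30, and the condition 'there are at most 5 summands' is violated.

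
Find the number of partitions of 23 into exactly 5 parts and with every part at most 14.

129

Systematic enumeration (by largest part, then next-largest, …) yields 129.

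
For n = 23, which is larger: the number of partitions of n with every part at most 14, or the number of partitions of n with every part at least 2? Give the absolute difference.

935

Partitions of 23 with every part at most 14: 1188.
Partitions of 23 with every part at least 2: 253.
|1188 − 253| = 935.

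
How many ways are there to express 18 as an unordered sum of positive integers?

There are 385 such partitions.

385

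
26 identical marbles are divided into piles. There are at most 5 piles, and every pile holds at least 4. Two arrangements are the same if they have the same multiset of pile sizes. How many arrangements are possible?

68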